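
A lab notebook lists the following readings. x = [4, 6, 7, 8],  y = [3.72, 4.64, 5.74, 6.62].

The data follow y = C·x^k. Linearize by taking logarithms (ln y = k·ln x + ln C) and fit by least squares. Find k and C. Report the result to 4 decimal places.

Taking logs, ln y = k·ln x + ln C, so regress ln y on ln x.
Σln x = 7.2034, Σ(ln x)² = 13.2429, Σln y = 6.4860, Σln x·ln y = 11.9018.
Normal system: [[13.2429, 7.2034]; [7.2034, 4]]·[k, ln C]ᵀ = [11.9018, 6.4860]ᵀ.
Slope k = (n·Σln x·ln y − Σln x·Σln y)/(n·Σ(ln x)² − (Σln x)²) = (4·11.9018 − 7.2034·6.4860)/1.0824 = 0.81849; ln C = (Σln y − k·Σln x)/n = 0.14752, so C = exp(0.14752) = 1.15895.

k = 0.8185, C = 1.1590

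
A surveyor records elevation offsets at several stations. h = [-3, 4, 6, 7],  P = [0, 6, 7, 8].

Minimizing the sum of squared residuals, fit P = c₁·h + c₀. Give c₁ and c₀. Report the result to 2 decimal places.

c₁ = 0.80, c₀ = 2.47

With design matrix A, AᵀA = [[110, 14]; [14, 4]] and AᵀP = [122, 21]ᵀ.
Δ = 110·4 − 14² = 244.
c₁ = (122·4 − 14·21)/244 = 97/122; c₀ = (110·21 − 14·122)/244 = 301/122.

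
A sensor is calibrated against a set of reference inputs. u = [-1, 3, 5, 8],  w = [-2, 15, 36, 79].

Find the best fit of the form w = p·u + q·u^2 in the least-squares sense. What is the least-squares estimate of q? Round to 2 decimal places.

q = 0.93

Entries of XᵀX: Σu·u = 99, Σu·u^2 = 663, Σu^2·u^2 = 4803.
Right-hand side: Σu·w = 859, Σu^2·w = 6089.
Δ = 99·4803 − 663² = 35928.
p = (859·4803 − 663·6089)/35928 = 14795/5988; q = (99·6089 − 663·859)/35928 = 5549/5988.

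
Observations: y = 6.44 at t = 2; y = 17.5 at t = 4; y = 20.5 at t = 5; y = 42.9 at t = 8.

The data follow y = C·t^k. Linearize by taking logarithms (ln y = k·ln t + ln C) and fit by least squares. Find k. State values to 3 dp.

Linearized form: ln y = k·ln t + ln C. From the 4 transformed points,
Over the data: Σln t = 5.7683, Σ(ln t)² = 9.3166, Σln y = 11.5040, Σln t·ln y = 17.9364.
Normal system: [[9.3166, 5.7683]; [5.7683, 4]]·[k, ln C]ᵀ = [17.9364, 11.5040]ᵀ.
Δ = 9.3166·4 − (5.7683)² = 3.9930; k = (17.9364·4 − 5.7683·11.5040)/3.9930 = 1.34903, ln C = (9.3166·11.5040 − 5.7683·17.9364)/3.9930 = 0.93060.

k = 1.349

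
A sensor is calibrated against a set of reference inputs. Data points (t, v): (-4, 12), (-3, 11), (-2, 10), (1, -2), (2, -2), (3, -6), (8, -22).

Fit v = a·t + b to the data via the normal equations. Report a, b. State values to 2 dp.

MᵀM·[a, b]ᵀ = Mᵀv reads: 107·a + 5·b = -301;  5·a + 7·b = 1.
Determinant 107·7 − 5² = 724.
a = ((-301)·7 − 5·1)/724 = -528/181; b = (107·1 − 5·(-301))/724 = 403/181.

a = -2.92, b = 2.23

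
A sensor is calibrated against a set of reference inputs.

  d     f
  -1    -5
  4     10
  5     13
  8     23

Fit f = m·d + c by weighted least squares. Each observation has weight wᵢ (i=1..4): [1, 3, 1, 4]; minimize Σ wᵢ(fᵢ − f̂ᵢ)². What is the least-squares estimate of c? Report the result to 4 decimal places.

Normal-equation sums: Σwᵢ·d·d = 330, Σwᵢ·d = 48, Σwᵢ·1 = 9.
Moment sums: Σwᵢ·d·f = 926, Σwᵢ·f = 130.
Normal equations: [[330, 48]; [48, 9]]·[m, c]ᵀ = [926, 130]ᵀ.
Determinant 330·9 − 48² = 666.
m = (926·9 − 48·130)/666 = 349/111; c = (330·130 − 48·926)/666 = -86/37.

c = -2.3243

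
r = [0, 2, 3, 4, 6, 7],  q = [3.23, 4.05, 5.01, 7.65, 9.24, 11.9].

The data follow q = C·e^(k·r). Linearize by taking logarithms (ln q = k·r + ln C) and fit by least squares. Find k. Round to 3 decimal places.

With ln qᵢ as the transformed response and rᵢ as the regressor:
XᵀX = [[114.0000, 22.0000]; [22.0000, 6]], rhs = [46.4476, 10.9174]ᵀ  (here Σr = 22.0000, Σ(r)² = 114.0000, Σln q = 10.9174, Σr·ln q = 46.4476).
Solving (det = 200.0000): k = 0.19251, ln C = 1.11370.

k = 0.193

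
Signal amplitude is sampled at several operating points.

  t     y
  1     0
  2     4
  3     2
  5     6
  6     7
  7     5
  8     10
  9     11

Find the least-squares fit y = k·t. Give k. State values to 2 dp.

k = 1.12

From the data, Σt·t = 269.
For Xᵀy: Σt·y = 300.
XᵀX·[k]ᵀ = Xᵀy becomes [[269]]·[k]ᵀ = [300]ᵀ.
k = 300/269 = 1.11524.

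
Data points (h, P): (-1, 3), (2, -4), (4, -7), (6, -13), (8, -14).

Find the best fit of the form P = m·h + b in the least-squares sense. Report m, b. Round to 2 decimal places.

The normal equations are: 121·m + 19·b = -229;  19·m + 5·b = -35.
(Σh·h = 121, Σh = 19, Σ1 = 5, Σh·P = -229, ΣP = -35.)
det = 121·5 − 19² = 244.
m = ((-229)·5 − 19·(-35))/244 = -120/61; b = (121·(-35) − 19·(-229))/244 = 29/61.

m = -1.97, b = 0.48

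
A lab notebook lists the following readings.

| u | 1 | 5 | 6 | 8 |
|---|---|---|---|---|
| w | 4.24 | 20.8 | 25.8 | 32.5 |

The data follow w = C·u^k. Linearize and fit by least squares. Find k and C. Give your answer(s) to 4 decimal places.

With ln wᵢ as the transformed response and ln uᵢ as the regressor:
XᵀX = [[10.1248, 5.4806]; [5.4806, 4]], rhs = [17.9475, 11.2111]ᵀ  (here Σln u = 5.4806, Σ(ln u)² = 10.1248, Σln w = 11.2111, Σln u·ln w = 17.9475).
Solving (det = 10.4617): k = 0.98892, ln C = 1.44780, so C = exp(1.44780) = 4.25374.

k = 0.9889, C = 4.2537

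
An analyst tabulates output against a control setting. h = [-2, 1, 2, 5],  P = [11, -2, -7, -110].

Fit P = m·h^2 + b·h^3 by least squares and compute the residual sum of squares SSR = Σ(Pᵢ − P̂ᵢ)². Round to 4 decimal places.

SSR = 4.8150

Compute the Gram sums: Σh^2·h^2 = 658, Σh^2·h^3 = 3126, Σh^3·h^3 = 15754.
Right-hand side: Σh^2·P = -2736, Σh^3·P = -13896.
Normal equations: [[658, 3126]; [3126, 15754]]·[m, b]ᵀ = [-2736, -13896]ᵀ.
det = 658·15754 − 3126² = 594256.
m = ((-2736)·15754 − 3126·(-13896))/594256 = 20997/37141; b = (658·(-13896) − 3126·(-2736))/594256 = -36927/37141.
Residuals: 29147/37141, -58352/37141, -48559/37141, 5440/37141; SSR = 178834/37141.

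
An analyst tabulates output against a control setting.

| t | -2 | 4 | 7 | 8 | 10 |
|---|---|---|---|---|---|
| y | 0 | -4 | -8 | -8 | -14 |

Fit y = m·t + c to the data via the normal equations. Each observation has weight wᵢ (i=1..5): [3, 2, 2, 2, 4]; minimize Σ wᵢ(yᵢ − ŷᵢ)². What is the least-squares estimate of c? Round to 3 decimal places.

The normal equations are: 670·m + 72·c = -832;  72·m + 13·c = -96.
(Σwᵢ·t·t = 670, Σwᵢ·t = 72, Σwᵢ·1 = 13, Σwᵢ·t·y = -832, Σwᵢ·y = -96.)
Eliminating c: 13·(row 1) − 72·(row 2) gives 3526·m = 13·(-832) − 72·(-96) = -3904, so m = -1952/1763.
Then c = ((-96) − 72·(-1952/1763))/13 = -2208/1763.

c = -1.252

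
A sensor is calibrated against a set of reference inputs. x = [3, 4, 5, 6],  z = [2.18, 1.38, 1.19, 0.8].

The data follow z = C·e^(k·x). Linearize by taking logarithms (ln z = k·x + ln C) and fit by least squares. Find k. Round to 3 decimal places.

Taking logs, ln z = k·x + ln C, so regress ln z on x.
AᵀA = [[86.0000, 18.0000]; [18.0000, 4]], rhs = [3.1572, 1.0522]ᵀ  (here Σx = 18.0000, Σ(x)² = 86.0000, Σln z = 1.0522, Σx·ln z = 3.1572).
Δ = 86.0000·4 − (18.0000)² = 20.0000; k = (3.1572·4 − 18.0000·1.0522)/20.0000 = -0.31555, ln C = (86.0000·1.0522 − 18.0000·3.1572)/20.0000 = 1.68305.

k = -0.316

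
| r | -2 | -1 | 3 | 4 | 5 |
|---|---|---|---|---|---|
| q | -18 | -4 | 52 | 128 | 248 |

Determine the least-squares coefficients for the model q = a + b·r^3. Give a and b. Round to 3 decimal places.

From the data, Σ1 = 5, Σr^3 = 207, Σr^3·r^3 = 20515.
Moment sums: Σq = 406, Σr^3·q = 40744.
MᵀM·[a, b]ᵀ = Mᵀq becomes [[5, 207]; [207, 20515]]·[a, b]ᵀ = [406, 40744]ᵀ.
det = 5·20515 − 207² = 59726.
a = (406·20515 − 207·40744)/59726 = -52459/29863; b = (5·40744 − 207·406)/59726 = 59839/29863.

a = -1.757, b = 2.004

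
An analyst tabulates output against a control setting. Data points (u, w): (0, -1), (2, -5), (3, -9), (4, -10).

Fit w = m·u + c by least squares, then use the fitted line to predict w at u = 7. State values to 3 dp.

Entries of XᵀX: Σu·u = 29, Σu = 9, Σ1 = 4.
Moment sums: Σu·w = -77, Σw = -25.
So XᵀX·[m, c]ᵀ = Xᵀw: [[29, 9]; [9, 4]]·[m, c]ᵀ = [-77, -25]ᵀ.
Eliminating c: 4·(row 1) − 9·(row 2) gives 35·m = 4·(-77) − 9·(-25) = -83, so m = -83/35.
Then c = ((-25) − 9·(-83/35))/4 = -32/35.
At u = 7: ŵ = (-83/35)·(7) + (-32/35)·(1) = -613/35.

ŵ = -17.514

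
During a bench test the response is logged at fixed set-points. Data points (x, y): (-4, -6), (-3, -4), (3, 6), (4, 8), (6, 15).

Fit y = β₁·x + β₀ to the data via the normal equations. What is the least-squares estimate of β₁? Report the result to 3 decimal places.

The normal system AᵀA·[β₁, β₀]ᵀ = Aᵀy is [[86, 6]; [6, 5]]·[β₁, β₀]ᵀ = [176, 19]ᵀ.
Eliminating β₀: 5·(row 1) − 6·(row 2) gives 394·β₁ = 5·176 − 6·19 = 766, so β₁ = 383/197.
Then β₀ = (19 − 6·(383/197))/5 = 289/197.

β₁ = 1.944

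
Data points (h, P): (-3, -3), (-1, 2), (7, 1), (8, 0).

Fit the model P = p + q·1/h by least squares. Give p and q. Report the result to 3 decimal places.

The normal system MᵀM·[p, q]ᵀ = MᵀP is [[4, -179/168]; [-179/168, 32377/28224]]·[p, q]ᵀ = [0, -6/7]ᵀ.
Determinant 4·(32377/28224) − (-179/168)² = 32489/9408.
p = (0·(32377/28224) − (-179/168)·(-6/7))/(32489/9408) = -8592/32489; q = (4·(-6/7) − (-179/168)·0)/(32489/9408) = -32256/32489.

p = -0.264, q = -0.993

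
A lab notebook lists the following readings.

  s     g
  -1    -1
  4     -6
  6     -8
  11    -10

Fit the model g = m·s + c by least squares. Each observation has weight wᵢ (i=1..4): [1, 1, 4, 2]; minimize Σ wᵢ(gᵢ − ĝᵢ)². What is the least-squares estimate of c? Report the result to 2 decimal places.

The normal equations are: 403·m + 49·c = -435;  49·m + 8·c = -59.
(Σwᵢ·s·s = 403, Σwᵢ·s = 49, Σwᵢ·1 = 8, Σwᵢ·s·g = -435, Σwᵢ·g = -59.)
det = 403·8 − 49² = 823.
m = ((-435)·8 − 49·(-59))/823 = -589/823; c = (403·(-59) − 49·(-435))/823 = -2462/823.

c = -2.99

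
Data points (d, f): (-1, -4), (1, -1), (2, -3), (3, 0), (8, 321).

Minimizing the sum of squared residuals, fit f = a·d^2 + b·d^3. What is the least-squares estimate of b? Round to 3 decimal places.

b = 0.992

Sums needed: Σd^2·d^2 = 4195, Σd^2·d^3 = 33043, Σd^3·d^3 = 262939.
For Aᵀf: Σd^2·f = 20527, Σd^3·f = 164331.
AᵀA·[a, b]ᵀ = Aᵀf becomes [[4195, 33043]; [33043, 262939]]·[a, b]ᵀ = [20527, 164331]ᵀ.
Eliminating b: 262939·(row 1) − 33043·(row 2) gives 11189256·a = 262939·20527 − 33043·164331 = -32640380, so a = -8160095/2797314.
Then b = (164331 − 33043·(-8160095/2797314))/262939 = 2773721/2797314.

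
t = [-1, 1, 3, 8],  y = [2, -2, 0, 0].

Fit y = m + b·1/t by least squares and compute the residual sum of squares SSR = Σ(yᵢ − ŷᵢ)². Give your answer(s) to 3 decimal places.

SSR = 0.286

The normal equations are: 4·m + (11/24)·b = 0;  (11/24)·m + (1225/576)·b = -4.
det = 4·(1225/576) − (11/24)² = 531/64.
m = (0·(1225/576) − (11/24)·(-4))/(531/64) = 352/1593; b = (4·(-4) − (11/24)·0)/(531/64) = -1024/531.
Residuals: -238/1593, -466/1593, 224/531, 32/1593; SSR = 152/531.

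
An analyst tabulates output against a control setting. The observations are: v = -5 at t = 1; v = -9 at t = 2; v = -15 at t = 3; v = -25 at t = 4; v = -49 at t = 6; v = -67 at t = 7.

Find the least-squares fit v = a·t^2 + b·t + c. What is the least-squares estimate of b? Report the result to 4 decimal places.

Compute the Gram sums: Σt^2·t^2 = 4051, Σt^2·t = 659, Σt^2 = 115, Σt·t = 115, Σt = 23, Σ1 = 6.
For Mᵀv: Σt^2·v = -5623, Σt·v = -931, Σv = -170.
So MᵀM·[a, b, c]ᵀ = Mᵀv: [[4051, 659, 115]; [659, 115, 23]; [115, 23, 6]]·[a, b, c]ᵀ = [-5623, -931, -170]ᵀ.
Solving the 3×3 system (Gaussian elimination) gives a = -269/210, b = 1/210, c = -19/5.

b = 0.0048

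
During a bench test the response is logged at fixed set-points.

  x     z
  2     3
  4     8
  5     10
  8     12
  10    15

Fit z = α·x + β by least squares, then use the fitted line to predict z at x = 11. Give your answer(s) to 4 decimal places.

ẑ = 16.6863

From the data, Σx·x = 209, Σx = 29, Σ1 = 5.
And Σx·z = 334, Σz = 48.
MᵀM·[α, β]ᵀ = Mᵀz becomes [[209, 29]; [29, 5]]·[α, β]ᵀ = [334, 48]ᵀ.
det = 209·5 − 29² = 204.
α = (334·5 − 29·48)/204 = 139/102; β = (209·48 − 29·334)/204 = 173/102.
At x = 11: ẑ = (139/102)·(11) + (173/102)·(1) = 851/51.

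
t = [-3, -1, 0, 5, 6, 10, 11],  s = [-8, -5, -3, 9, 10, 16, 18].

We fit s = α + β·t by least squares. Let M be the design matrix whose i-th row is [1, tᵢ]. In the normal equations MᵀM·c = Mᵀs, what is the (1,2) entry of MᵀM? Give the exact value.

Row 1 ↔ basis 1, column 2 ↔ basis t, so (MᵀM)_{1,2} = Σᵢ t = (1)·(-3) + (1)·(-1) + (1)·(0) + (1)·(5) + (1)·(6) + (1)·(10) + (1)·(11) = 28.

28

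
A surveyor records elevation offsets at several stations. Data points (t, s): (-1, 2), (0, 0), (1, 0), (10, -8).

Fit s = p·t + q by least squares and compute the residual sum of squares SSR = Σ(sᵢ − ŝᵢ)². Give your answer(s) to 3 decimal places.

Forming MᵀM = [[102, 10]; [10, 4]] and Mᵀs = [-82, -6]ᵀ gives MᵀM·[p, q]ᵀ = Mᵀs.
Determinant 102·4 − 10² = 308.
p = ((-82)·4 − 10·(-6))/308 = -67/77; q = (102·(-6) − 10·(-82))/308 = 52/77.
Residuals: 5/11, -52/77, 15/77, 2/77; SSR = 54/77.

SSR = 0.701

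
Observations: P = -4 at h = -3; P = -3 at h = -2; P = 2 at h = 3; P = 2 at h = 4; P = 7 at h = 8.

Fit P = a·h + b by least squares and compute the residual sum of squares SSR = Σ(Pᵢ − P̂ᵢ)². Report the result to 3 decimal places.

SSR = 0.751

With design matrix M, MᵀM = [[102, 10]; [10, 5]] and MᵀP = [88, 4]ᵀ.
Eliminating b: 5·(row 1) − 10·(row 2) gives 410·a = 5·88 − 10·4 = 400, so a = 40/41.
Then b = (4 − 10·(40/41))/5 = -236/205.
Residuals: 16/205, 21/205, 46/205, -154/205, 71/205; SSR = 154/205.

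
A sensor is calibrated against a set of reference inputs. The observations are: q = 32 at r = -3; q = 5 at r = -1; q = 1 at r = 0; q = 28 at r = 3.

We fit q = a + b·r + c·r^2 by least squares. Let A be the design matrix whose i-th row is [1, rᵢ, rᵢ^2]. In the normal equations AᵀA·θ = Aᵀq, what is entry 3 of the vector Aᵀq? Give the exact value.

Entry 3 ↔ basis r^2, so (Aᵀq)_{3} = Σᵢ (r^2)·qᵢ = (9)·(32) + (1)·(5) + (0)·(1) + (9)·(28) = 545.

545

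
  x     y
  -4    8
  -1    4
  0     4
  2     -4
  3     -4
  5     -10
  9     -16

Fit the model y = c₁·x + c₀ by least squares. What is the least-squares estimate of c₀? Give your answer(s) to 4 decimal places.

Forming AᵀA = [[136, 14]; [14, 7]] and Aᵀy = [-250, -18]ᵀ gives AᵀA·[c₁, c₀]ᵀ = Aᵀy.
Δ = 136·7 − 14² = 756.
c₁ = ((-250)·7 − 14·(-18))/756 = -107/54; c₀ = (136·(-18) − 14·(-250))/756 = 263/189.

c₀ = 1.3915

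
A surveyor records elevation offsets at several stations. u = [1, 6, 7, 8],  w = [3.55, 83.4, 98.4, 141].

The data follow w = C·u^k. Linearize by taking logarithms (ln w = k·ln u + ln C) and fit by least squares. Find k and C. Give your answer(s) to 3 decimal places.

Linearized form: ln w = k·ln u + ln C. From the 4 transformed points,
AᵀA = [[11.3210, 5.8171]; [5.8171, 4]], rhs = [27.1466, 15.2284]ᵀ  (here Σln u = 5.8171, Σ(ln u)² = 11.3210, Σln w = 15.2284, Σln u·ln w = 27.1466).
Slope k = (n·Σln u·ln w − Σln u·Σln w)/(n·Σ(ln u)² − (Σln u)²) = (4·27.1466 − 5.8171·15.2284)/11.4454 = 1.74754; ln C = (Σln w − k·Σln u)/n = 1.26570, so C = exp(1.26570) = 3.54556.

k = 1.748, C = 3.546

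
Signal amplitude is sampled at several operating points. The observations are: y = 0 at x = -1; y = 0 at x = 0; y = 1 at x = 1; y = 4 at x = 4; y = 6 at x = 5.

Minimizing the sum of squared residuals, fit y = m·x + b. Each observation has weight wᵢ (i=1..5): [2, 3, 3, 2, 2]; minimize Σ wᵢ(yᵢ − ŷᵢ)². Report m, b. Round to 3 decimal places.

Sums needed: Σwᵢ·x·x = 87, Σwᵢ·x = 19, Σwᵢ·1 = 12.
And Σwᵢ·x·y = 95, Σwᵢ·y = 23.
Normal equations: [[87, 19]; [19, 12]]·[m, b]ᵀ = [95, 23]ᵀ.
Δ = 87·12 − 19² = 683.
m = (95·12 − 19·23)/683 = 703/683; b = (87·23 − 19·95)/683 = 196/683.

m = 1.029, b = 0.287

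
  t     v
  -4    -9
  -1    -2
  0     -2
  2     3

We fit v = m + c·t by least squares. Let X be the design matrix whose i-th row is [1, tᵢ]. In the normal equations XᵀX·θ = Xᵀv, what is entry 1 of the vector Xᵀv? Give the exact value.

Entry 1 ↔ basis 1, so (Xᵀv)_{1} = Σᵢ vᵢ = (1)·(-9) + (1)·(-2) + (1)·(-2) + (1)·(3) = -10.

-10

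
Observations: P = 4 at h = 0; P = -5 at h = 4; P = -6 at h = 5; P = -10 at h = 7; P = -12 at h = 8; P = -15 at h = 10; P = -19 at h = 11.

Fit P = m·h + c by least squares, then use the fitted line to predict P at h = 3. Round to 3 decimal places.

P̂ = -2.200

With design matrix M, MᵀM = [[375, 45]; [45, 7]] and MᵀP = [-575, -63]ᵀ.
Determinant 375·7 − 45² = 600.
m = ((-575)·7 − 45·(-63))/600 = -119/60; c = (375·(-63) − 45·(-575))/600 = 15/4.
At h = 3: P̂ = (-119/60)·(3) + (15/4)·(1) = -11/5.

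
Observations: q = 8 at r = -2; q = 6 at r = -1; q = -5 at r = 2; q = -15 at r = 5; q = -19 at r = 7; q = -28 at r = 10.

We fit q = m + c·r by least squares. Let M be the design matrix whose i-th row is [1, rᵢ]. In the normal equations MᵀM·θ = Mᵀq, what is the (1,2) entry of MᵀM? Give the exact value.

21

Row 1 ↔ basis 1, column 2 ↔ basis r, so (MᵀM)_{1,2} = Σᵢ r = (1)·(-2) + (1)·(-1) + (1)·(2) + (1)·(5) + (1)·(7) + (1)·(10) = 21.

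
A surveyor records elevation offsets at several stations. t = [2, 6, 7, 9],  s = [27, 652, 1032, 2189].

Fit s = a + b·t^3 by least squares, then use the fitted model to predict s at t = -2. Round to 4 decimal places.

ŝ = -20.3827

The normal equations are: 4·a + 1296·b = 3900;  1296·a + 695810·b = 2090805.
Eliminating b: 695810·(row 1) − 1296·(row 2) gives 1103624·a = 695810·3900 − 1296·2090805 = 3975720, so a = 496965/137953.
Then b = (2090805 − 1296·(496965/137953))/695810 = 827205/275906.
At t = -2: ŝ = (496965/137953)·(1) + (827205/275906)·(-8) = -2811855/137953.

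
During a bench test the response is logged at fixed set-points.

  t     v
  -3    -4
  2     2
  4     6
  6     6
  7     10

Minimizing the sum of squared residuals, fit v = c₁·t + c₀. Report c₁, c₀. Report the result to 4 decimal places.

Forming AᵀA = [[114, 16]; [16, 5]] and Aᵀv = [146, 20]ᵀ gives AᵀA·[c₁, c₀]ᵀ = Aᵀv.
Eliminating c₀: 5·(row 1) − 16·(row 2) gives 314·c₁ = 5·146 − 16·20 = 410, so c₁ = 205/157.
Then c₀ = (20 − 16·(205/157))/5 = -28/157.

c₁ = 1.3057, c₀ = -0.1783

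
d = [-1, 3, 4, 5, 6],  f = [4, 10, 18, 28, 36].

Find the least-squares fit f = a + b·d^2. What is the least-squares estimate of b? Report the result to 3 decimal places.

b = 0.950

Sums needed: Σ1 = 5, Σd^2 = 87, Σd^2·d^2 = 2259.
Moment sums: Σf = 96, Σd^2·f = 2378.
So AᵀA·[a, b]ᵀ = Aᵀf: [[5, 87]; [87, 2259]]·[a, b]ᵀ = [96, 2378]ᵀ.
Determinant 5·2259 − 87² = 3726.
a = (96·2259 − 87·2378)/3726 = 1663/621; b = (5·2378 − 87·96)/3726 = 1769/1863.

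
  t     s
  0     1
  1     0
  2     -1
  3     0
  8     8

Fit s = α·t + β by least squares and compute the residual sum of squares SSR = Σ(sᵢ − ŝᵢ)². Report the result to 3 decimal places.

Entries of MᵀM: Σt·t = 78, Σt = 14, Σ1 = 5.
Right-hand side: Σt·s = 62, Σs = 8.
So MᵀM·[α, β]ᵀ = Mᵀs: [[78, 14]; [14, 5]]·[α, β]ᵀ = [62, 8]ᵀ.
det = 78·5 − 14² = 194.
α = (62·5 − 14·8)/194 = 99/97; β = (78·8 − 14·62)/194 = -122/97.
Residuals: 219/97, 23/97, -173/97, -175/97, 106/97; SSR = 1240/97.

SSR = 12.784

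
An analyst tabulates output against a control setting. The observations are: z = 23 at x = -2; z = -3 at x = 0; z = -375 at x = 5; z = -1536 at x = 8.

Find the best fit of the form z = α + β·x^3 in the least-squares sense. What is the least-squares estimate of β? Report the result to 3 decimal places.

The normal system MᵀM·[α, β]ᵀ = Mᵀz is [[4, 629]; [629, 277833]]·[α, β]ᵀ = [-1891, -833491]ᵀ.
Δ = 4·277833 − 629² = 715691.
α = ((-1891)·277833 − 629·(-833491))/715691 = -30172/19343; β = (4·(-833491) − 629·(-1891))/715691 = -2144525/715691.

β = -2.996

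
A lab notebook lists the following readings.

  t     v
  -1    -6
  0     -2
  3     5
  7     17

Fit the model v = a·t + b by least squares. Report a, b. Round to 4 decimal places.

From the data, Σt·t = 59, Σt = 9, Σ1 = 4.
And Σt·v = 140, Σv = 14.
MᵀM·[a, b]ᵀ = Mᵀv becomes [[59, 9]; [9, 4]]·[a, b]ᵀ = [140, 14]ᵀ.
Determinant 59·4 − 9² = 155.
a = (140·4 − 9·14)/155 = 14/5; b = (59·14 − 9·140)/155 = -14/5.

a = 2.8000, b = -2.8000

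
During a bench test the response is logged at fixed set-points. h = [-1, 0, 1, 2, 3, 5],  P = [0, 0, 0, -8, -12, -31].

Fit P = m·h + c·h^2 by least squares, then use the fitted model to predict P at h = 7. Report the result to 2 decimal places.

P̂ = -57.98

The normal equations are: 40·m + 160·c = -207;  160·m + 724·c = -915.
Determinant 40·724 − 160² = 3360.
m = ((-207)·724 − 160·(-915))/3360 = -289/280; c = (40·(-915) − 160·(-207))/3360 = -29/28.
At h = 7: P̂ = (-289/280)·(7) + (-29/28)·(49) = -2319/40.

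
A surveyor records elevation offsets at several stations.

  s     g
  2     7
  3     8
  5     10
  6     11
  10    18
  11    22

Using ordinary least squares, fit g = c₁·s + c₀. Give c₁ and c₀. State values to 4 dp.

c₁ = 1.6060, c₀ = 2.7631

Entries of AᵀA: Σs·s = 295, Σs = 37, Σ1 = 6.
Moment sums: Σs·g = 576, Σg = 76.
Normal equations: [[295, 37]; [37, 6]]·[c₁, c₀]ᵀ = [576, 76]ᵀ.
Determinant 295·6 − 37² = 401.
c₁ = (576·6 − 37·76)/401 = 644/401; c₀ = (295·76 − 37·576)/401 = 1108/401.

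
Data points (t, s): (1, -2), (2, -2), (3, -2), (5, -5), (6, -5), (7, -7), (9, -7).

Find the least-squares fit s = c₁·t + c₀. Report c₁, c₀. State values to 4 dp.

c₁ = -0.7601, c₀ = -0.7023

Normal-equation sums: Σt·t = 205, Σt = 33, Σ1 = 7.
For Aᵀs: Σt·s = -179, Σs = -30.
Δ = 205·7 − 33² = 346.
c₁ = ((-179)·7 − 33·(-30))/346 = -263/346; c₀ = (205·(-30) − 33·(-179))/346 = -243/346.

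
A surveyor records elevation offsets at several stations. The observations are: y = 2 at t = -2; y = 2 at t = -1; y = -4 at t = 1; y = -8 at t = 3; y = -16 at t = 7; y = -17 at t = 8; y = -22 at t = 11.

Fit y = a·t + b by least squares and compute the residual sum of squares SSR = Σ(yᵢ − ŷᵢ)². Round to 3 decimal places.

SSR = 4.904

Entries of XᵀX: Σt·t = 249, Σt = 27, Σ1 = 7.
Right-hand side: Σt·y = -524, Σy = -63.
XᵀX·[a, b]ᵀ = Xᵀy becomes [[249, 27]; [27, 7]]·[a, b]ᵀ = [-524, -63]ᵀ.
Δ = 249·7 − 27² = 1014.
a = ((-524)·7 − 27·(-63))/1014 = -1967/1014; b = (249·(-63) − 27·(-524))/1014 = -513/338.
Residuals: -367/1014, 800/507, -275/507, -112/169, -458/507, 37/1014, 434/507; SSR = 4973/1014.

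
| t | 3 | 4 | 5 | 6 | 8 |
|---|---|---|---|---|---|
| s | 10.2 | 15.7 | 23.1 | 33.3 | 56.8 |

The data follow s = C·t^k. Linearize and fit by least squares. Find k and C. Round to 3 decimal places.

With ln sᵢ as the transformed response and ln tᵢ as the regressor:
Σln t = 7.9655, Σ(ln t)² = 13.2535, Σln s = 15.7610, Σln t·ln s = 26.1032.
Equations: 13.2535·k + 7.9655·ln C = 26.1032;  7.9655·k + 5·ln C = 15.7610.
Δ = 13.2535·5 − (7.9655)² = 2.8177; k = (26.1032·5 − 7.9655·15.7610)/2.8177 = 1.76435, ln C = (13.2535·15.7610 − 7.9655·26.1032)/2.8177 = 0.34139, so C = exp(0.34139) = 1.40690.

k = 1.764, C = 1.407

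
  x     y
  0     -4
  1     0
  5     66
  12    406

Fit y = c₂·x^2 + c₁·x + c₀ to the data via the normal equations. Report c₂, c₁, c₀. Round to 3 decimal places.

The normal system MᵀM·[c₂, c₁, c₀]ᵀ = Mᵀy is [[21362, 1854, 170]; [1854, 170, 18]; [170, 18, 4]]·[c₂, c₁, c₀]ᵀ = [60114, 5202, 468]ᵀ.
Inverting the 3×3 Gram matrix, [c₂, c₁, c₀]ᵀ = [26049/9034, -4473/9034, -14988/4517]ᵀ.

c₂ = 2.883, c₁ = -0.495, c₀ = -3.318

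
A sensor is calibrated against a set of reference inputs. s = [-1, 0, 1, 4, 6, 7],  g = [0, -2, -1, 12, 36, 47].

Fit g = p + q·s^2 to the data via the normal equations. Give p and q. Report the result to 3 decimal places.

Setting ∂/∂p … = 0 gives: 6·p + 103·q = 92;  103·p + 3955·q = 3790.
Δ = 6·3955 − 103² = 13121.
p = (92·3955 − 103·3790)/13121 = -26510/13121; q = (6·3790 − 103·92)/13121 = 13264/13121.

p = -2.020, q = 1.011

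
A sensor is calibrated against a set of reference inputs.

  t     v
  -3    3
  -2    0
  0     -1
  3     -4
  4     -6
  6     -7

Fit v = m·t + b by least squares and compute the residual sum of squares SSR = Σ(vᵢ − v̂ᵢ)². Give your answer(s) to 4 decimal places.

SSR = 2.6211

The normal equations are: 74·m + 8·b = -87;  8·m + 6·b = -15.
(Σt·t = 74, Σt = 8, Σ1 = 6, Σt·v = -87, Σv = -15.)
Δ = 74·6 − 8² = 380.
m = ((-87)·6 − 8·(-15))/380 = -201/190; b = (74·(-15) − 8·(-87))/380 = -207/190.
Residuals: 87/95, -39/38, 17/190, 5/19, -129/190, 83/190; SSR = 249/95.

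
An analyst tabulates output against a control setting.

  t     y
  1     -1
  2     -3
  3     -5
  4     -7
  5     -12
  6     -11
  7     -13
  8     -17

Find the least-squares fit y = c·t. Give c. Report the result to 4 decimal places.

The normal equations are: 204·c = -403.
c = (-403)/204 = -1.97549.

c = -1.9755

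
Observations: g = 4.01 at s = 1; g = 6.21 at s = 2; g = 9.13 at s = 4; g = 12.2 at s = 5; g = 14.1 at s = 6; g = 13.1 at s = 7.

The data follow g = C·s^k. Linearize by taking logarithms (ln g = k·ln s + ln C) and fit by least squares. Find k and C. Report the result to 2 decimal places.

With ln gᵢ as the transformed response and ln sᵢ as the regressor:
Σln s = 7.4265, Σ(ln s)² = 11.9895, Σln g = 13.1467, Σln s·ln g = 18.1050.
Equations: 11.9895·k + 7.4265·ln C = 18.1050;  7.4265·k + 6·ln C = 13.1467.
Slope k = (n·Σln s·ln g − Σln s·Σln g)/(n·Σ(ln s)² − (Σln s)²) = (6·18.1050 − 7.4265·13.1467)/16.7835 = 0.65510; ln C = (Σln g − k·Σln s)/n = 1.38027, so C = exp(1.38027) = 3.97597.

k = 0.66, C = 3.98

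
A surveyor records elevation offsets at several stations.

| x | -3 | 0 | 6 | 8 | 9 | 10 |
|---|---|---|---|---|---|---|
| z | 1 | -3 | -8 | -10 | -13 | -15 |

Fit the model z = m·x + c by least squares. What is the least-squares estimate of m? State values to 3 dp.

m = -1.129

Entries of AᵀA: Σx·x = 290, Σx = 30, Σ1 = 6.
And Σx·z = -398, Σz = -48.
Δ = 290·6 − 30² = 840.
m = ((-398)·6 − 30·(-48))/840 = -79/70; c = (290·(-48) − 30·(-398))/840 = -33/14.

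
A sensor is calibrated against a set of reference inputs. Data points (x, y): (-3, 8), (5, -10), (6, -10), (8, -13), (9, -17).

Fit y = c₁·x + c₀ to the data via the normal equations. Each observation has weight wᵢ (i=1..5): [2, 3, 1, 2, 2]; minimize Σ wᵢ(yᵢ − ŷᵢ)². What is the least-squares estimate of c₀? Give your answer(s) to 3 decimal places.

c₀ = 1.471

Sums needed: Σwᵢ·x·x = 419, Σwᵢ·x = 49, Σwᵢ·1 = 10.
And Σwᵢ·x·y = -772, Σwᵢ·y = -84.
det = 419·10 − 49² = 1789.
c₁ = ((-772)·10 − 49·(-84))/1789 = -3604/1789; c₀ = (419·(-84) − 49·(-772))/1789 = 2632/1789.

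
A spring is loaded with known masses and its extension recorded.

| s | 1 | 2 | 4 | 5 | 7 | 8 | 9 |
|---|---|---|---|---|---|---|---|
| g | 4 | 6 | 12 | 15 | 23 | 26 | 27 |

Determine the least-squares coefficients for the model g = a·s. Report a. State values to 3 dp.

Entries of XᵀX: Σs·s = 240.
Moment sums: Σs·g = 751.
Hence a = 751 / 240 ≈ 3.12917.

a = 3.129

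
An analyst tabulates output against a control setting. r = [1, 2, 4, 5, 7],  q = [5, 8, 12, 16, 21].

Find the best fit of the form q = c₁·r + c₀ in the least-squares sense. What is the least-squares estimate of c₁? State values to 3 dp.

c₁ = 2.649

Setting ∂/∂c₁ … = 0 gives: 95·c₁ + 19·c₀ = 296;  19·c₁ + 5·c₀ = 62.
(Σr·r = 95, Σr = 19, Σ1 = 5, Σr·q = 296, Σq = 62.)
Δ = 95·5 − 19² = 114.
c₁ = (296·5 − 19·62)/114 = 151/57; c₀ = (95·62 − 19·296)/114 = 7/3.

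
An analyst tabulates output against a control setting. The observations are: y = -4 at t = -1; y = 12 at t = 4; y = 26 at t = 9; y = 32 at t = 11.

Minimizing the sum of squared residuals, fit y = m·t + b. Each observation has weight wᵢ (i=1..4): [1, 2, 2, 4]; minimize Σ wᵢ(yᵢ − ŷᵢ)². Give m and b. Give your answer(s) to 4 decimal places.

The normal system MᵀWM·[m, b]ᵀ = MᵀWy is [[679, 69]; [69, 9]]·[m, b]ᵀ = [1976, 200]ᵀ.
Δ = 679·9 − 69² = 1350.
m = (1976·9 − 69·200)/1350 = 664/225; b = (679·200 − 69·1976)/1350 = -272/675.

m = 2.9511, b = -0.4030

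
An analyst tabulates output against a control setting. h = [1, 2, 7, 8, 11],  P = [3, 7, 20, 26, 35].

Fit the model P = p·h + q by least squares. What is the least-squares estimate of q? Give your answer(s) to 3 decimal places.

q = -0.003

Setting ∂/∂p … = 0 gives: 239·p + 29·q = 750;  29·p + 5·q = 91.
(Σh·h = 239, Σh = 29, Σ1 = 5, Σh·P = 750, ΣP = 91.)
Δ = 239·5 − 29² = 354.
p = (750·5 − 29·91)/354 = 1111/354; q = (239·91 − 29·750)/354 = -1/354.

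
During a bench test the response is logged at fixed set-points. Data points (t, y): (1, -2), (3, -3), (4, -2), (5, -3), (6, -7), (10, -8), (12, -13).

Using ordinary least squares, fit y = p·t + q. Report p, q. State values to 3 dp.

The normal equations are: 331·p + 41·q = -312;  41·p + 7·q = -38.
Eliminating q: 7·(row 1) − 41·(row 2) gives 636·p = 7·(-312) − 41·(-38) = -626, so p = -313/318.
Then q = ((-38) − 41·(-313/318))/7 = 107/318.

p = -0.984, q = 0.336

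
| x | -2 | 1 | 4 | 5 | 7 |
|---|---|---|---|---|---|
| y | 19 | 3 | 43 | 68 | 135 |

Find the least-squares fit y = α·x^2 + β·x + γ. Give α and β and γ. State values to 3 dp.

AᵀA·[α, β, γ]ᵀ = Aᵀy reads: 3299·α + 525·β + 95·γ = 9082;  525·α + 95·β + 15·γ = 1422;  95·α + 15·β + 5·γ = 268.
(Σx^2·x^2 = 3299, Σx^2·x = 525, Σx^2 = 95, Σx·x = 95, Σx = 15, Σ1 = 5, Σx^2·y = 9082, Σx·y = 1422, Σy = 268.)
Row-reducing yields α = 853/285, β = -953/475, γ = 3922/1425.

α = 2.993, β = -2.006, γ = 2.752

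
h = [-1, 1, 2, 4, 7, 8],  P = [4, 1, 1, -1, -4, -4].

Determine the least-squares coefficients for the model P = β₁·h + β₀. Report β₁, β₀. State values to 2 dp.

β₁ = -0.89, β₀ = 2.60

With design matrix A, AᵀA = [[135, 21]; [21, 6]] and AᵀP = [-65, -3]ᵀ.
Δ = 135·6 − 21² = 369.
β₁ = ((-65)·6 − 21·(-3))/369 = -109/123; β₀ = (135·(-3) − 21·(-65))/369 = 320/123.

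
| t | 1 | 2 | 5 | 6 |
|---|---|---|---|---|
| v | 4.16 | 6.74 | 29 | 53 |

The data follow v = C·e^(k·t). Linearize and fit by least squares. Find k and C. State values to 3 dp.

Linearized form: ln v = k·t + ln C. From the 4 transformed points,
AᵀA = [[66.0000, 14.0000]; [14.0000, 4]], rhs = [45.8999, 10.6712]ᵀ  (here Σt = 14.0000, Σ(t)² = 66.0000, Σln v = 10.6712, Σt·ln v = 45.8999).
Δ = 66.0000·4 − (14.0000)² = 68.0000; k = (45.8999·4 − 14.0000·10.6712)/68.0000 = 0.50299, ln C = (66.0000·10.6712 − 14.0000·45.8999)/68.0000 = 0.90733, so C = exp(0.90733) = 2.47770.

k = 0.503, C = 2.478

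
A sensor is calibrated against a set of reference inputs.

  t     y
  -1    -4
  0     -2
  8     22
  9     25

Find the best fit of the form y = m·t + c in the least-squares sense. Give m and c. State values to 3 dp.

Compute the Gram sums: Σt·t = 146, Σt = 16, Σ1 = 4.
Moment sums: Σt·y = 405, Σy = 41.
AᵀA·[m, c]ᵀ = Aᵀy becomes [[146, 16]; [16, 4]]·[m, c]ᵀ = [405, 41]ᵀ.
det = 146·4 − 16² = 328.
m = (405·4 − 16·41)/328 = 241/82; c = (146·41 − 16·405)/328 = -247/164.

m = 2.939, c = -1.506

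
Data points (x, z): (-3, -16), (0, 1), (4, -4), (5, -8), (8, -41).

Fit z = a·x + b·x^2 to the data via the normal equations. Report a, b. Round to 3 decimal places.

a = 2.813, b = -0.974

With design matrix A, AᵀA = [[114, 674]; [674, 5058]] and Aᵀz = [-336, -3032]ᵀ.
Δ = 114·5058 − 674² = 122336.
a = ((-336)·5058 − 674·(-3032))/122336 = 21505/7646; b = (114·(-3032) − 674·(-336))/122336 = -7449/7646.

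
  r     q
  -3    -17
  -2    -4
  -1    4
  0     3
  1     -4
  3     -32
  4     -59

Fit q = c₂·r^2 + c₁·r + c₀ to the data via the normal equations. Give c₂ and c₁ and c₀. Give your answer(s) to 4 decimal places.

The normal system AᵀA·[c₂, c₁, c₀]ᵀ = Aᵀq is [[436, 56, 40]; [56, 40, 2]; [40, 2, 7]]·[c₂, c₁, c₀]ᵀ = [-1401, -281, -109]ᵀ.
Row-reducing yields c₂ = -11401/3612, c₁ = -10001/3612, c₀ = 5881/1806.

c₂ = -3.1564, c₁ = -2.7688, c₀ = 3.2564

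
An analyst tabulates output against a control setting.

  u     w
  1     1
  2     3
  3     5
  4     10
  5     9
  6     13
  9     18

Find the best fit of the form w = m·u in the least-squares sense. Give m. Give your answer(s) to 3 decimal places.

m = 2.017

With design matrix A, AᵀA = [[172]] and Aᵀw = [347]ᵀ.
m = 347/172 = 2.01744.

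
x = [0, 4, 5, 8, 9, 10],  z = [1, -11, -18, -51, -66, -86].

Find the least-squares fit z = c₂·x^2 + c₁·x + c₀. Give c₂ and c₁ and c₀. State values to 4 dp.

From the data, Σx^2·x^2 = 21538, Σx^2·x = 2430, Σx^2 = 286, Σx·x = 286, Σx = 36, Σ1 = 6.
For Mᵀz: Σx^2·z = -17836, Σx·z = -1996, Σz = -231.
MᵀM·[c₂, c₁, c₀]ᵀ = Mᵀz becomes [[21538, 2430, 286]; [2430, 286, 36]; [286, 36, 6]]·[c₂, c₁, c₀]ᵀ = [-17836, -1996, -231]ᵀ.
Inverting the 3×3 Gram matrix, [c₂, c₁, c₀]ᵀ = [-9045/9338, 1555/1334, 109/161]ᵀ.

c₂ = -0.9686, c₁ = 1.1657, c₀ = 0.6770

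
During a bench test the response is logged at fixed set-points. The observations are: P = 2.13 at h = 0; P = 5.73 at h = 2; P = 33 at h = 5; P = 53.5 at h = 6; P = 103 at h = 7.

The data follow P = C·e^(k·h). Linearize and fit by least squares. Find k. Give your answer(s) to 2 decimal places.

k = 0.55

Taking logs, ln P = k·h + ln C, so regress ln P on h.
XᵀX = [[114.0000, 20.0000]; [20.0000, 5]], rhs = [77.2952, 14.6128]ᵀ  (here Σh = 20.0000, Σ(h)² = 114.0000, Σln P = 14.6128, Σh·ln P = 77.2952).
Slope k = (n·Σh·ln P − Σh·Σln P)/(n·Σ(h)² − (Σh)²) = (5·77.2952 − 20.0000·14.6128)/170.0000 = 0.55424; ln C = (Σln P − k·Σh)/n = 0.70559.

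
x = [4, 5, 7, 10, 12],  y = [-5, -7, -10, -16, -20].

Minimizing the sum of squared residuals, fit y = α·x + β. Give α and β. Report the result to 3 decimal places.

Entries of MᵀM: Σx·x = 334, Σx = 38, Σ1 = 5.
Right-hand side: Σx·y = -525, Σy = -58.
Determinant 334·5 − 38² = 226.
α = ((-525)·5 − 38·(-58))/226 = -421/226; β = (334·(-58) − 38·(-525))/226 = 289/113.

α = -1.863, β = 2.558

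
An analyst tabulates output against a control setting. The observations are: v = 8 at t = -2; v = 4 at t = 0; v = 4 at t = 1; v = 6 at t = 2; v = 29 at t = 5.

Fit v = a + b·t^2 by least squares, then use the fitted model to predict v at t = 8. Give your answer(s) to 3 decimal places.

v̂ = 68.928

Setting ∂/∂a … = 0 gives: 5·a + 34·b = 51;  34·a + 658·b = 785.
Determinant 5·658 − 34² = 2134.
a = (51·658 − 34·785)/2134 = 3434/1067; b = (5·785 − 34·51)/2134 = 2191/2134.
At t = 8: v̂ = (3434/1067)·(1) + (2191/2134)·(64) = 6686/97.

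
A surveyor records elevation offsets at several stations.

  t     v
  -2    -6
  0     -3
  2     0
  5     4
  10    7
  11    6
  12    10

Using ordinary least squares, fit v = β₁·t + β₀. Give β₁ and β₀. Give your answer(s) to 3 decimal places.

β₁ = 0.993, β₀ = -2.817

Normal-equation sums: Σt·t = 398, Σt = 38, Σ1 = 7.
Right-hand side: Σt·v = 288, Σv = 18.
Eliminating β₀: 7·(row 1) − 38·(row 2) gives 1342·β₁ = 7·288 − 38·18 = 1332, so β₁ = 666/671.
Then β₀ = (18 − 38·(666/671))/7 = -1890/671.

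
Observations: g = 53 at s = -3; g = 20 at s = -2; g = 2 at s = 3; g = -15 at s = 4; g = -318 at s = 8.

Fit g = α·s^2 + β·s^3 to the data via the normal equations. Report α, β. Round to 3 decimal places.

α = 3.021, β = -0.998

Sums needed: Σs^2·s^2 = 4530, Σs^2·s^3 = 33760, Σs^3·s^3 = 267762.
Right-hand side: Σs^2·g = -20017, Σs^3·g = -165313.
Δ = 4530·267762 − 33760² = 73224260.
α = ((-20017)·267762 − 33760·(-165313))/73224260 = 110587463/36612130; β = (4530·(-165313) − 33760·(-20017))/73224260 = -7309397/7322426.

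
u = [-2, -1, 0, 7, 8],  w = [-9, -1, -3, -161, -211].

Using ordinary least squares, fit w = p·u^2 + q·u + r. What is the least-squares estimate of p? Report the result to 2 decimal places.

p = -2.99

Setting ∂/∂p … = 0 gives: 6514·p + 846·q + 118·r = -21430;  846·p + 118·q + 12·r = -2796;  118·p + 12·q + 5·r = -385.
(Σu^2·u^2 = 6514, Σu^2·u = 846, Σu^2 = 118, Σu·u = 118, Σu = 12, Σ1 = 5, Σu^2·w = -21430, Σu·w = -2796, Σw = -385.)
Solving the 3×3 system (Gaussian elimination) gives p = -14851/4969, q = -10581/4969, r = -6735/4969.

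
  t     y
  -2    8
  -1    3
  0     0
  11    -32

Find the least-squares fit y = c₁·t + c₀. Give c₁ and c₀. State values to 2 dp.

From the data, Σt·t = 126, Σt = 8, Σ1 = 4.
And Σt·y = -371, Σy = -21.
XᵀX·[c₁, c₀]ᵀ = Xᵀy becomes [[126, 8]; [8, 4]]·[c₁, c₀]ᵀ = [-371, -21]ᵀ.
Eliminating c₀: 4·(row 1) − 8·(row 2) gives 440·c₁ = 4·(-371) − 8·(-21) = -1316, so c₁ = -329/110.
Then c₀ = ((-21) − 8·(-329/110))/4 = 161/220.

c₁ = -2.99, c₀ = 0.73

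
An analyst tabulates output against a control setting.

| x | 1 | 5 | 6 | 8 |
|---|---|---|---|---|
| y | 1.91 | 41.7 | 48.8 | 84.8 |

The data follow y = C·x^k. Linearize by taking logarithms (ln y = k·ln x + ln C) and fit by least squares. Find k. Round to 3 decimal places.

k = 1.833

Linearized form: ln y = k·ln x + ln C. From the 4 transformed points,
Over the data: Σln x = 5.4806, Σ(ln x)² = 10.1248, Σln y = 12.7056, Σln x·ln y = 22.2032.
Normal system: [[10.1248, 5.4806]; [5.4806, 4]]·[k, ln C]ᵀ = [22.2032, 12.7056]ᵀ.
Δ = 10.1248·4 − (5.4806)² = 10.4617; k = (22.2032·4 − 5.4806·12.7056)/10.4617 = 1.83316, ln C = (10.1248·12.7056 − 5.4806·22.2032)/10.4617 = 0.66469.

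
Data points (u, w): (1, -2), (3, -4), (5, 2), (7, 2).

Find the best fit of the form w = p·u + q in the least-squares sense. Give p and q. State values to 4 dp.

Entries of XᵀX: Σu·u = 84, Σu = 16, Σ1 = 4.
Right-hand side: Σu·w = 10, Σw = -2.
Eliminating q: 4·(row 1) − 16·(row 2) gives 80·p = 4·10 − 16·(-2) = 72, so p = 9/10.
Then q = ((-2) − 16·(9/10))/4 = -41/10.

p = 0.9000, q = -4.1000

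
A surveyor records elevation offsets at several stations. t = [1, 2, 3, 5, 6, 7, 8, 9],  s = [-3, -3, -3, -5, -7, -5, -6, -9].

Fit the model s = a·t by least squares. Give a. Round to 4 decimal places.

a = -0.9257

MᵀM·[a]ᵀ = Mᵀs reads: 269·a = -249.
Hence a = -249 / 269 ≈ -0.925651.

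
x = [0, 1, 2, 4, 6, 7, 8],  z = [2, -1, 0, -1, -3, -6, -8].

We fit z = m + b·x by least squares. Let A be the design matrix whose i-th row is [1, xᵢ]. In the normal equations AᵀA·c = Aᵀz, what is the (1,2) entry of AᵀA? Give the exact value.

28

Row 1 ↔ basis 1, column 2 ↔ basis x, so (AᵀA)_{1,2} = Σᵢ x = (1)·(0) + (1)·(1) + (1)·(2) + (1)·(4) + (1)·(6) + (1)·(7) + (1)·(8) = 28.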